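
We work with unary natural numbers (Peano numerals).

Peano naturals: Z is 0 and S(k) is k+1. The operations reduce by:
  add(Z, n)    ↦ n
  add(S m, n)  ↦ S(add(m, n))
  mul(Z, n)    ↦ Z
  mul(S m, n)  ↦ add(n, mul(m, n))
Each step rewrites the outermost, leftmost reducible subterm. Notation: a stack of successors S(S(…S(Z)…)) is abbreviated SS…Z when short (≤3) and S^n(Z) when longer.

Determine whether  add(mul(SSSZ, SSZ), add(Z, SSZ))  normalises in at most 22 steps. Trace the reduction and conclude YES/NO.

  start: add(mul(SSSZ, SSZ), add(Z, SSZ))
  step 1: add(add(SSZ, mul(SSZ, SSZ)), add(Z, SSZ))
  step 2: add(S(add(SZ, mul(SSZ, SSZ))), add(Z, SSZ))
  step 3: S(add(add(SZ, mul(SSZ, SSZ)), add(Z, SSZ)))
  step 4: S(add(S(add(Z, mul(SSZ, SSZ))), add(Z, SSZ)))
  step 5: S(S(add(add(Z, mul(SSZ, SSZ)), add(Z, SSZ))))
  step 6: S(S(add(mul(SSZ, SSZ), add(Z, SSZ))))
  step 7: S(S(add(add(SSZ, mul(SZ, SSZ)), add(Z, SSZ))))
  step 8: S(S(add(S(add(SZ, mul(SZ, SSZ))), add(Z, SSZ))))
  step 9: S(S(S(add(add(SZ, mul(SZ, SSZ)), add(Z, SSZ)))))
  step 10: S(S(S(add(S(add(Z, mul(SZ, SSZ))), add(Z, SSZ)))))
  step 11: S(S(S(S(add(add(Z, mul(SZ, SSZ)), add(Z, SSZ))))))
  step 12: S(S(S(S(add(mul(SZ, SSZ), add(Z, SSZ))))))
  step 13: S(S(S(S(add(add(SSZ, mul(Z, SSZ)), add(Z, SSZ))))))
  step 14: S(S(S(S(add(S(add(SZ, mul(Z, SSZ))), add(Z, SSZ))))))
  step 15: S(S(S(S(S(add(add(SZ, mul(Z, SSZ)), add(Z, SSZ)))))))
  step 16: S(S(S(S(S(add(S(add(Z, mul(Z, SSZ))), add(Z, SSZ)))))))
  step 17: S(S(S(S(S(S(add(add(Z, mul(Z, SSZ)), add(Z, SSZ))))))))
  step 18: S(S(S(S(S(S(add(mul(Z, SSZ), add(Z, SSZ))))))))
  step 19: S(S(S(S(S(S(add(Z, add(Z, SSZ))))))))
  step 20: S(S(S(S(S(S(add(Z, SSZ)))))))
  step 21: S^8(Z)

Answer: YES — reaches normal form S^8(Z) in 21 ≤ 22 steps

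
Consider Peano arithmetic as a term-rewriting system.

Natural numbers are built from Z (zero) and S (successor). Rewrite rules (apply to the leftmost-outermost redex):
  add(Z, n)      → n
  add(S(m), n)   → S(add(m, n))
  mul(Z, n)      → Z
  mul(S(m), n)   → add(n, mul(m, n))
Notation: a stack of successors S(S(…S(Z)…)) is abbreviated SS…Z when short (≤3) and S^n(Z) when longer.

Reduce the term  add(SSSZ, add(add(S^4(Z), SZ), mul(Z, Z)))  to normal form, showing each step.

  start: add(SSSZ, add(add(S^4(Z), SZ), mul(Z, Z)))
  [1] S(add(SSZ, add(add(S^4(Z), SZ), mul(Z, Z))))
  [2] S(S(add(SZ, add(add(S^4(Z), SZ), mul(Z, Z)))))
  [3] S(S(S(add(Z, add(add(S^4(Z), SZ), mul(Z, Z))))))
  [4] S(S(S(add(add(S^4(Z), SZ), mul(Z, Z)))))
  [5] S(S(S(add(S(add(SSSZ, SZ)), mul(Z, Z)))))
  [6] S(S(S(S(add(add(SSSZ, SZ), mul(Z, Z))))))
  [7] S(S(S(S(add(S(add(SSZ, SZ)), mul(Z, Z))))))
  [8] S(S(S(S(S(add(add(SSZ, SZ), mul(Z, Z)))))))
  [9] S(S(S(S(S(add(S(add(SZ, SZ)), mul(Z, Z)))))))
  [10] S(S(S(S(S(S(add(add(SZ, SZ), mul(Z, Z))))))))
  [11] S(S(S(S(S(S(add(S(add(Z, SZ)), mul(Z, Z))))))))
  [12] S(S(S(S(S(S(S(add(add(Z, SZ), mul(Z, Z)))))))))
  [13] S(S(S(S(S(S(S(add(SZ, mul(Z, Z)))))))))
  [14] S(S(S(S(S(S(S(S(add(Z, mul(Z, Z))))))))))
  [15] S(S(S(S(S(S(S(S(mul(Z, Z)))))))))
  [16] S^8(Z)

Answer: normal form = S^8(Z)  (in 16 steps)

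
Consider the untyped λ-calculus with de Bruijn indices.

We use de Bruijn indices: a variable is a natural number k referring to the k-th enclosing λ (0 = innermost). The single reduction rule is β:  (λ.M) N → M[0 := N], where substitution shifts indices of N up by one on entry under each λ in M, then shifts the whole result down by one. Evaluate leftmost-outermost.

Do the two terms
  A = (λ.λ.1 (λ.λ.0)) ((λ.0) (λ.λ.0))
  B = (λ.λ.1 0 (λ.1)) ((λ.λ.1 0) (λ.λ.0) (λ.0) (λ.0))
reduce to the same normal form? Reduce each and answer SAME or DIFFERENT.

Term A:
  start: (λ.λ.1 (λ.λ.0)) ((λ.0) (λ.λ.0))
  →1  λ.(λ.0) (λ.λ.0) (λ.λ.0)
  →2  λ.(λ.λ.0) (λ.λ.0)
  →3  λ.λ.0

Term B:
  start: (λ.λ.1 0 (λ.1)) ((λ.λ.1 0) (λ.λ.0) (λ.0) (λ.0))
  →1  λ.(λ.λ.1 0) (λ.λ.0) (λ.0) (λ.0) 0 (λ.1)
  →2  λ.(λ.(λ.λ.0) 0) (λ.0) (λ.0) 0 (λ.1)
  →3  λ.(λ.λ.0) (λ.0) (λ.0) 0 (λ.1)
  →4  λ.(λ.0) (λ.0) 0 (λ.1)
  →5  λ.(λ.0) 0 (λ.1)
  →6  λ.0 (λ.1)

Answer: DIFFERENT — A ⇓ λ.λ.0, B ⇓ λ.0 (λ.1)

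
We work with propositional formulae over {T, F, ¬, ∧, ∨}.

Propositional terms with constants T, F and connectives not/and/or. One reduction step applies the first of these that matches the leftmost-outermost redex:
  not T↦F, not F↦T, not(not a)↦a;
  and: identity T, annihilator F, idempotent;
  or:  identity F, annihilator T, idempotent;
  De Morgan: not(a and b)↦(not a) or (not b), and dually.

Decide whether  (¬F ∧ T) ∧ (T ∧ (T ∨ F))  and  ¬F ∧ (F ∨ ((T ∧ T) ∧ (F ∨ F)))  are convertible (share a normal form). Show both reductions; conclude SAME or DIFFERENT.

Term A:
  start: (¬F ∧ T) ∧ (T ∧ (T ∨ F))
  step 1: ¬F ∧ (T ∧ (T ∨ F))
  step 2: T ∧ (T ∧ (T ∨ F))
  step 3: T ∧ (T ∨ F)
  step 4: T ∨ F
  step 5: T

Term B:
  start: ¬F ∧ (F ∨ ((T ∧ T) ∧ (F ∨ F)))
  step 1: T ∧ (F ∨ ((T ∧ T) ∧ (F ∨ F)))
  step 2: F ∨ ((T ∧ T) ∧ (F ∨ F))
  step 3: (T ∧ T) ∧ (F ∨ F)
  step 4: T ∧ (F ∨ F)
  step 5: F ∨ F
  step 6: F

Answer: DIFFERENT — A ⇓ T, B ⇓ F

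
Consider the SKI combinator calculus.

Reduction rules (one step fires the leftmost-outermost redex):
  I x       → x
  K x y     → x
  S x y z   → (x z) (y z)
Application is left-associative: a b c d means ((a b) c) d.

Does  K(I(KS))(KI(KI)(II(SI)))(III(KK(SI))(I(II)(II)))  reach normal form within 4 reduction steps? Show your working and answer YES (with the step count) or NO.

Answer: YES — reaches normal form S in 3 ≤ 4 steps

Derivation:
  start: K(I(KS))(KI(KI)(II(SI)))(III(KK(SI))(I(II)(II)))
  [1] I(KS)(III(KK(SI))(I(II)(II)))
  [2] KS(III(KK(SI))(I(II)(II)))
  [3] S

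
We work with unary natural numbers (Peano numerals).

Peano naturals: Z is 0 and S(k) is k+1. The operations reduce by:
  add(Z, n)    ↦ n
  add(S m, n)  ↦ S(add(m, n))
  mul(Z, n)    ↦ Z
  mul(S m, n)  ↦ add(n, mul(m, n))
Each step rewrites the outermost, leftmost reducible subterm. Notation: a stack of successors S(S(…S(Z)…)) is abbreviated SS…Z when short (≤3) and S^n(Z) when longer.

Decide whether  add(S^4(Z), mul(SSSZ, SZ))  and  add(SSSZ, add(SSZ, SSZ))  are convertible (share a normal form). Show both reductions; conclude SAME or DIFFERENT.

Answer: SAME — A ⇓ S^7(Z), B ⇓ S^7(Z)

Reduction:
Term A:
  start: add(S^4(Z), mul(SSSZ, SZ))
  step 1: S(add(SSSZ, mul(SSSZ, SZ)))
  step 2: S(S(add(SSZ, mul(SSSZ, SZ))))
  step 3: S(S(S(add(SZ, mul(SSSZ, SZ)))))
  step 4: S(S(S(S(add(Z, mul(SSSZ, SZ))))))
  step 5: S(S(S(S(mul(SSSZ, SZ)))))
  step 6: S(S(S(S(add(SZ, mul(SSZ, SZ))))))
  step 7: S(S(S(S(S(add(Z, mul(SSZ, SZ)))))))
  step 8: S(S(S(S(S(mul(SSZ, SZ))))))
  step 9: S(S(S(S(S(add(SZ, mul(SZ, SZ)))))))
  step 10: S(S(S(S(S(S(add(Z, mul(SZ, SZ))))))))
  step 11: S(S(S(S(S(S(mul(SZ, SZ)))))))
  step 12: S(S(S(S(S(S(add(SZ, mul(Z, SZ))))))))
  step 13: S(S(S(S(S(S(S(add(Z, mul(Z, SZ)))))))))
  step 14: S(S(S(S(S(S(S(mul(Z, SZ))))))))
  step 15: S^7(Z)

Term B:
  start: add(SSSZ, add(SSZ, SSZ))
  step 1: S(add(SSZ, add(SSZ, SSZ)))
  step 2: S(S(add(SZ, add(SSZ, SSZ))))
  step 3: S(S(S(add(Z, add(SSZ, SSZ)))))
  step 4: S(S(S(add(SSZ, SSZ))))
  step 5: S(S(S(S(add(SZ, SSZ)))))
  step 6: S(S(S(S(S(add(Z, SSZ))))))
  step 7: S^7(Z)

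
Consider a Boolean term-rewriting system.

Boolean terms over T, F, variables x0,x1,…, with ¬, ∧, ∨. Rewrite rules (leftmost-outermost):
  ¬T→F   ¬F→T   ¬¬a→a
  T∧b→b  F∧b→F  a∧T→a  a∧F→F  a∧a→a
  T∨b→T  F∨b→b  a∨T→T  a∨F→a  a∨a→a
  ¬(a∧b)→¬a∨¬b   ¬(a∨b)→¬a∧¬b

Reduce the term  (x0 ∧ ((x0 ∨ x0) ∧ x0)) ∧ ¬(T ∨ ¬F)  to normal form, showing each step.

  start: (x0 ∧ ((x0 ∨ x0) ∧ x0)) ∧ ¬(T ∨ ¬F)
  →1  (x0 ∧ (x0 ∧ x0)) ∧ ¬(T ∨ ¬F)
  →2  (x0 ∧ x0) ∧ ¬(T ∨ ¬F)
  →3  x0 ∧ ¬(T ∨ ¬F)
  →4  x0 ∧ (¬T ∧ ¬¬F)
  →5  x0 ∧ (F ∧ ¬¬F)
  →6  x0 ∧ F
  →7  F

Answer: normal form = F  (in 7 steps)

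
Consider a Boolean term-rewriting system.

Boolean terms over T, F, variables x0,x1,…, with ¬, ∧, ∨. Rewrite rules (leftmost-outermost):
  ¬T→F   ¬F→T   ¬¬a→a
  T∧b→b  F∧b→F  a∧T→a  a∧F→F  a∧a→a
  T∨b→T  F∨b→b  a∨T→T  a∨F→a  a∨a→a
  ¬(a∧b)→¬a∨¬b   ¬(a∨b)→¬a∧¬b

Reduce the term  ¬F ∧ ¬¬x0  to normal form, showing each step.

  start: ¬F ∧ ¬¬x0
  step 1: T ∧ ¬¬x0
  step 2: ¬¬x0
  step 3: x0

Answer: normal form = x0  (in 3 steps)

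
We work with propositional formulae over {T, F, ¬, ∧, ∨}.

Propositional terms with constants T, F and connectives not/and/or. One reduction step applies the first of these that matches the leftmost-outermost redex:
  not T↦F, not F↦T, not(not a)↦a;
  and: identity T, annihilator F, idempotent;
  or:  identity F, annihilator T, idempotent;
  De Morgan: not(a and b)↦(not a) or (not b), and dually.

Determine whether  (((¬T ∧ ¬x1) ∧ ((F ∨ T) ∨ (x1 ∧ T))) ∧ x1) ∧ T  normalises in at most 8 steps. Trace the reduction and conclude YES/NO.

  start: (((¬T ∧ ¬x1) ∧ ((F ∨ T) ∨ (x1 ∧ T))) ∧ x1) ∧ T
  [1] ((¬T ∧ ¬x1) ∧ ((F ∨ T) ∨ (x1 ∧ T))) ∧ x1
  [2] ((F ∧ ¬x1) ∧ ((F ∨ T) ∨ (x1 ∧ T))) ∧ x1
  [3] (F ∧ ((F ∨ T) ∨ (x1 ∧ T))) ∧ x1
  [4] F ∧ x1
  [5] F

Answer: YES — reaches normal form F in 5 ≤ 8 steps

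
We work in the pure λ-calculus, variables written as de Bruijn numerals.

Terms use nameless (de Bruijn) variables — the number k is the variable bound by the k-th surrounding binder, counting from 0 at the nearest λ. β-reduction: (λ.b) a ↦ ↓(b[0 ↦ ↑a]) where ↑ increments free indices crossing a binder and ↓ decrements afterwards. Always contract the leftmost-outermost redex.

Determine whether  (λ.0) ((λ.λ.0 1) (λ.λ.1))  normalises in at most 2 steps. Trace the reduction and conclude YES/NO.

Answer: YES — reaches normal form λ.0 (λ.λ.1) in 2 ≤ 2 steps

Derivation:
  start: (λ.0) ((λ.λ.0 1) (λ.λ.1))
  step 1: (λ.λ.0 1) (λ.λ.1)
  step 2: λ.0 (λ.λ.1)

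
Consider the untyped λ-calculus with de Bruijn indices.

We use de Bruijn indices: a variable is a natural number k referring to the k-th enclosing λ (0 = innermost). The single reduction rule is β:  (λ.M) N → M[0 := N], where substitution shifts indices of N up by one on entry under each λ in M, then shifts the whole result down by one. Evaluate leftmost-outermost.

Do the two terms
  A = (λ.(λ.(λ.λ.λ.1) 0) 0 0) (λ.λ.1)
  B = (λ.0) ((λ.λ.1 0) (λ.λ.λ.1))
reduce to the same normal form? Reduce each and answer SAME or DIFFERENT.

Answer: SAME — A ⇓ λ.λ.λ.1, B ⇓ λ.λ.λ.1

Reduction:
Term A:
  start: (λ.(λ.(λ.λ.λ.1) 0) 0 0) (λ.λ.1)
  [1] (λ.(λ.λ.λ.1) 0) (λ.λ.1) (λ.λ.1)
  [2] (λ.λ.λ.1) (λ.λ.1) (λ.λ.1)
  [3] (λ.λ.1) (λ.λ.1)
  [4] λ.λ.λ.1

Term B:
  start: (λ.0) ((λ.λ.1 0) (λ.λ.λ.1))
  [1] (λ.λ.1 0) (λ.λ.λ.1)
  [2] λ.(λ.λ.λ.1) 0
  [3] λ.λ.λ.1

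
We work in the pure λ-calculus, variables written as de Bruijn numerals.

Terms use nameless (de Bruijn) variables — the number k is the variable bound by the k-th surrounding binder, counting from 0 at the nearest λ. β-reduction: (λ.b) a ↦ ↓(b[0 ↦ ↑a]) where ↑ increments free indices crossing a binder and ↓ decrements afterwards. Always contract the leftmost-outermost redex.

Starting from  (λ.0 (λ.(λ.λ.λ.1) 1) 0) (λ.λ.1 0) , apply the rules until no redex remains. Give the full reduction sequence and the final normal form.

Answer: normal form = λ.λ.1  (in 5 steps)

Working:
  start: (λ.0 (λ.(λ.λ.λ.1) 1) 0) (λ.λ.1 0)
  →1  (λ.λ.1 0) (λ.(λ.λ.λ.1) (λ.λ.1 0)) (λ.λ.1 0)
  →2  (λ.(λ.(λ.λ.λ.1) (λ.λ.1 0)) 0) (λ.λ.1 0)
  →3  (λ.(λ.λ.λ.1) (λ.λ.1 0)) (λ.λ.1 0)
  →4  (λ.λ.λ.1) (λ.λ.1 0)
  →5  λ.λ.1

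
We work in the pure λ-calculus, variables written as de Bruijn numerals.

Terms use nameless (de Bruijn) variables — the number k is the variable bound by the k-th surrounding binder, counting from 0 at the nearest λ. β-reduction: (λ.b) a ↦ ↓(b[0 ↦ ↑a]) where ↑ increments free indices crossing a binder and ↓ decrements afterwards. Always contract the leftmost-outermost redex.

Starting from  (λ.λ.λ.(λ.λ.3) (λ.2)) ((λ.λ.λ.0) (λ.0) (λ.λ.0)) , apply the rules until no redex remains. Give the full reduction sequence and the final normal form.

Answer: normal form = λ.λ.λ.2  (in 2 steps)

Reduction:
  start: (λ.λ.λ.(λ.λ.3) (λ.2)) ((λ.λ.λ.0) (λ.0) (λ.λ.0))
  step 1: λ.λ.(λ.λ.3) (λ.2)
  step 2: λ.λ.λ.2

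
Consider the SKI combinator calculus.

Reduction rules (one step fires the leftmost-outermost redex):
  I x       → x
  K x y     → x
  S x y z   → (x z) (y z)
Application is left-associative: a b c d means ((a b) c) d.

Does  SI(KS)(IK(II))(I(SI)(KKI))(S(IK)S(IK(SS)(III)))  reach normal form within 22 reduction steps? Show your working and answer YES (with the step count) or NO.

  start: SI(KS)(IK(II))(I(SI)(KKI))(S(IK)S(IK(SS)(III)))
  →1  I(IK(II))(KS(IK(II)))(I(SI)(KKI))(S(IK)S(IK(SS)(III)))
  →2  IK(II)(KS(IK(II)))(I(SI)(KKI))(S(IK)S(IK(SS)(III)))
  →3  K(II)(KS(IK(II)))(I(SI)(KKI))(S(IK)S(IK(SS)(III)))
  →4  II(I(SI)(KKI))(S(IK)S(IK(SS)(III)))
  →5  I(I(SI)(KKI))(S(IK)S(IK(SS)(III)))
  →6  I(SI)(KKI)(S(IK)S(IK(SS)(III)))
  →7  SI(KKI)(S(IK)S(IK(SS)(III)))
  →8  I(S(IK)S(IK(SS)(III)))(KKI(S(IK)S(IK(SS)(III))))
  →9  S(IK)S(IK(SS)(III))(KKI(S(IK)S(IK(SS)(III))))
  →10  IK(IK(SS)(III))(S(IK(SS)(III)))(KKI(S(IK)S(IK(SS)(III))))
  →11  K(IK(SS)(III))(S(IK(SS)(III)))(KKI(S(IK)S(IK(SS)(III))))
  →12  IK(SS)(III)(KKI(S(IK)S(IK(SS)(III))))
  →13  K(SS)(III)(KKI(S(IK)S(IK(SS)(III))))
  →14  SS(KKI(S(IK)S(IK(SS)(III))))
  →15  SS(K(S(IK)S(IK(SS)(III))))
  →16  SS(K(IK(IK(SS)(III))(S(IK(SS)(III)))))
  →17  SS(K(K(IK(SS)(III))(S(IK(SS)(III)))))
  →18  SS(K(IK(SS)(III)))
  →19  SS(K(K(SS)(III)))
  →20  SS(K(SS))

Answer: YES — reaches normal form SS(K(SS)) in 20 ≤ 22 steps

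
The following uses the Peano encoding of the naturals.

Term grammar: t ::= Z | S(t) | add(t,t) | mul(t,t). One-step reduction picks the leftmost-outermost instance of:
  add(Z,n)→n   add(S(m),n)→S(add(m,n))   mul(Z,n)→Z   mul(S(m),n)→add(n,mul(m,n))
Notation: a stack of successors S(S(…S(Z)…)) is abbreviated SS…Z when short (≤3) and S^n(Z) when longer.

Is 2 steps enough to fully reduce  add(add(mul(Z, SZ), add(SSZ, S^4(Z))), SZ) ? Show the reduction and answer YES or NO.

Answer: NO — after 2 steps the term is add(add(SSZ, S^4(Z)), SZ), not yet normal

Working:
  start: add(add(mul(Z, SZ), add(SSZ, S^4(Z))), SZ)
  step 1: add(add(Z, add(SSZ, S^4(Z))), SZ)
  step 2: add(add(SSZ, S^4(Z)), SZ)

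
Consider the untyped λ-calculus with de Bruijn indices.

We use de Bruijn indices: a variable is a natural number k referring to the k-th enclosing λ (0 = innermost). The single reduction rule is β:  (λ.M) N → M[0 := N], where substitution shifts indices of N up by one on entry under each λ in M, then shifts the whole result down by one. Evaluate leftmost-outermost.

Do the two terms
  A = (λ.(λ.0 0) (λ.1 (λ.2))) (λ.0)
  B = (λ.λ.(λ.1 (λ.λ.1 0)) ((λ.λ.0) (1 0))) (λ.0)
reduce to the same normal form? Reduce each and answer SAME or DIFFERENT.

Answer: DIFFERENT — A ⇓ λ.λ.0, B ⇓ λ.0 (λ.λ.1 0)

Working:
Term A:
  start: (λ.(λ.0 0) (λ.1 (λ.2))) (λ.0)
  [1] (λ.0 0) (λ.(λ.0) (λ.λ.0))
  [2] (λ.(λ.0) (λ.λ.0)) (λ.(λ.0) (λ.λ.0))
  [3] (λ.0) (λ.λ.0)
  [4] λ.λ.0

Term B:
  start: (λ.λ.(λ.1 (λ.λ.1 0)) ((λ.λ.0) (1 0))) (λ.0)
  [1] λ.(λ.1 (λ.λ.1 0)) ((λ.λ.0) ((λ.0) 0))
  [2] λ.0 (λ.λ.1 0)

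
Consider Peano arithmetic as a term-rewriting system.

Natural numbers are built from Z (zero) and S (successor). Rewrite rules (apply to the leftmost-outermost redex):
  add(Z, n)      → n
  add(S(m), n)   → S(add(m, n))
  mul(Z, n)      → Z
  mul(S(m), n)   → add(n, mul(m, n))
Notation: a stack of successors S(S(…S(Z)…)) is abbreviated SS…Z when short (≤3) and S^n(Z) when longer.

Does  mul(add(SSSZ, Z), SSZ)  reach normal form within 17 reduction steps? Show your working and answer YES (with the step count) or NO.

Answer: YES — reaches normal form S^6(Z) in 17 ≤ 17 steps

Reduction:
  start: mul(add(SSSZ, Z), SSZ)
  [1] mul(S(add(SSZ, Z)), SSZ)
  [2] add(SSZ, mul(add(SSZ, Z), SSZ))
  [3] S(add(SZ, mul(add(SSZ, Z), SSZ)))
  [4] S(S(add(Z, mul(add(SSZ, Z), SSZ))))
  [5] S(S(mul(add(SSZ, Z), SSZ)))
  [6] S(S(mul(S(add(SZ, Z)), SSZ)))
  [7] S(S(add(SSZ, mul(add(SZ, Z), SSZ))))
  [8] S(S(S(add(SZ, mul(add(SZ, Z), SSZ)))))
  [9] S(S(S(S(add(Z, mul(add(SZ, Z), SSZ))))))
  [10] S(S(S(S(mul(add(SZ, Z), SSZ)))))
  [11] S(S(S(S(mul(S(add(Z, Z)), SSZ)))))
  [12] S(S(S(S(add(SSZ, mul(add(Z, Z), SSZ))))))
  [13] S(S(S(S(S(add(SZ, mul(add(Z, Z), SSZ)))))))
  [14] S(S(S(S(S(S(add(Z, mul(add(Z, Z), SSZ))))))))
  [15] S(S(S(S(S(S(mul(add(Z, Z), SSZ)))))))
  [16] S(S(S(S(S(S(mul(Z, SSZ)))))))
  [17] S^6(Z)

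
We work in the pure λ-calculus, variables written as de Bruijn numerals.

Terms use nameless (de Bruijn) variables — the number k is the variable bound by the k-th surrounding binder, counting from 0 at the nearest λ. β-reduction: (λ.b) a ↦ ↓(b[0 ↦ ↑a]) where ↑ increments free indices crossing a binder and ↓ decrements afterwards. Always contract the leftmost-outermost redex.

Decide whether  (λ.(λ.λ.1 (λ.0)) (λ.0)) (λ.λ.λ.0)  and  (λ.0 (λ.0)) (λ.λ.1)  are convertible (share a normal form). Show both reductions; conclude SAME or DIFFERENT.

Answer: SAME — A ⇓ λ.λ.0, B ⇓ λ.λ.0

Derivation:
Term A:
  start: (λ.(λ.λ.1 (λ.0)) (λ.0)) (λ.λ.λ.0)
  →1  (λ.λ.1 (λ.0)) (λ.0)
  →2  λ.(λ.0) (λ.0)
  →3  λ.λ.0

Term B:
  start: (λ.0 (λ.0)) (λ.λ.1)
  →1  (λ.λ.1) (λ.0)
  →2  λ.λ.0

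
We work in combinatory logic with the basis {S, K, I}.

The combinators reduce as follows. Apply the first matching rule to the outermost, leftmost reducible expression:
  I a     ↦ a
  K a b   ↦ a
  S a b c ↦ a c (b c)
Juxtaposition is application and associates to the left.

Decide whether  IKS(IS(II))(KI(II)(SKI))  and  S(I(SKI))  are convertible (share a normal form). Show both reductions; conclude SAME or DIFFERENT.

Term A:
  start: IKS(IS(II))(KI(II)(SKI))
  step 1: KS(IS(II))(KI(II)(SKI))
  step 2: S(KI(II)(SKI))
  step 3: S(I(SKI))
  step 4: S(SKI)

Term B:
  start: S(I(SKI))
  step 1: S(SKI)

Answer: SAME — A ⇓ S(SKI), B ⇓ S(SKI)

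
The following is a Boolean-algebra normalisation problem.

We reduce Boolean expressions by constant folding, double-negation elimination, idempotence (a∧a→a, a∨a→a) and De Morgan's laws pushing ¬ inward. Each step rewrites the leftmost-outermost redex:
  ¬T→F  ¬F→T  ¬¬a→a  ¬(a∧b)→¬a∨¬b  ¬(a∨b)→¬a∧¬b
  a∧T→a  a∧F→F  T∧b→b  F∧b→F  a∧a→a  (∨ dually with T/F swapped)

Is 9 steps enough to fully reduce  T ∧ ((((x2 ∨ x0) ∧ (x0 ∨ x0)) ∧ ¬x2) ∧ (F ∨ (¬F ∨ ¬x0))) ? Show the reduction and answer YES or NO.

  start: T ∧ ((((x2 ∨ x0) ∧ (x0 ∨ x0)) ∧ ¬x2) ∧ (F ∨ (¬F ∨ ¬x0)))
  [1] (((x2 ∨ x0) ∧ (x0 ∨ x0)) ∧ ¬x2) ∧ (F ∨ (¬F ∨ ¬x0))
  [2] (((x2 ∨ x0) ∧ x0) ∧ ¬x2) ∧ (F ∨ (¬F ∨ ¬x0))
  [3] (((x2 ∨ x0) ∧ x0) ∧ ¬x2) ∧ (¬F ∨ ¬x0)
  [4] (((x2 ∨ x0) ∧ x0) ∧ ¬x2) ∧ (T ∨ ¬x0)
  [5] (((x2 ∨ x0) ∧ x0) ∧ ¬x2) ∧ T
  [6] ((x2 ∨ x0) ∧ x0) ∧ ¬x2

Answer: YES — reaches normal form ((x2 ∨ x0) ∧ x0) ∧ ¬x2 in 6 ≤ 9 steps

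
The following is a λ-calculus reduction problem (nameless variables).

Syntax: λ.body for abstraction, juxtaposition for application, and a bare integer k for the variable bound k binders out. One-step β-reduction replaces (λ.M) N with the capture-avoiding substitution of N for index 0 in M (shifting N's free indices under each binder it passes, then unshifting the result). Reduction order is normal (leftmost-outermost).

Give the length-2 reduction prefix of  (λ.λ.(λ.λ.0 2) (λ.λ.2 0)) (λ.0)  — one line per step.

  start: (λ.λ.(λ.λ.0 2) (λ.λ.2 0)) (λ.0)
  →1  λ.(λ.λ.0 2) (λ.λ.2 0)
  →2  λ.λ.0 1

Answer: after 2 steps: λ.λ.0 1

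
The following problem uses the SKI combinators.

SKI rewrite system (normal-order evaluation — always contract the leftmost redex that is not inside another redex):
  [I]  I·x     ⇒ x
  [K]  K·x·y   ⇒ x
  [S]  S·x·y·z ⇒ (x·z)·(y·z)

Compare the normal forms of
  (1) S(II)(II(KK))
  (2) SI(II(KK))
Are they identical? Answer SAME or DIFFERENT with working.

Answer: SAME — A ⇓ SI(KK), B ⇓ SI(KK)

Derivation:
Term A:
  start: S(II)(II(KK))
  [1] SI(II(KK))
  [2] SI(I(KK))
  [3] SI(KK)

Term B:
  start: SI(II(KK))
  [1] SI(I(KK))
  [2] SI(KK)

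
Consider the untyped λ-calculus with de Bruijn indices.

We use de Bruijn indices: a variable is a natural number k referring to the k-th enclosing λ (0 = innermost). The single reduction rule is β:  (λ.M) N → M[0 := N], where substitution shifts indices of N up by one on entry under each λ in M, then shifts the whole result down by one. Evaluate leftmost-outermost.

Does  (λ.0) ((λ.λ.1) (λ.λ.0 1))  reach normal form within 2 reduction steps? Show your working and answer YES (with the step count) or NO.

  start: (λ.0) ((λ.λ.1) (λ.λ.0 1))
  →1  (λ.λ.1) (λ.λ.0 1)
  →2  λ.λ.λ.0 1

Answer: YES — reaches normal form λ.λ.λ.0 1 in 2 ≤ 2 steps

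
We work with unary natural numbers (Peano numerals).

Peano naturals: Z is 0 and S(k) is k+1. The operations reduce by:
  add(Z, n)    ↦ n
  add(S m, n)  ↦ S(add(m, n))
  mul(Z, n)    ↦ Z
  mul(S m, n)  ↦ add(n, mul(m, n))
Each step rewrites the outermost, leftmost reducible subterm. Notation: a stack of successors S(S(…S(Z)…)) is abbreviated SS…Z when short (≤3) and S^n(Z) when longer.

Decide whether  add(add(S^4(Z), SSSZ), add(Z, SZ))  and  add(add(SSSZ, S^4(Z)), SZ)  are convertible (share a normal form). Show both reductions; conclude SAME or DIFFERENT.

Term A:
  start: add(add(S^4(Z), SSSZ), add(Z, SZ))
  [1] add(S(add(SSSZ, SSSZ)), add(Z, SZ))
  [2] S(add(add(SSSZ, SSSZ), add(Z, SZ)))
  [3] S(add(S(add(SSZ, SSSZ)), add(Z, SZ)))
  [4] S(S(add(add(SSZ, SSSZ), add(Z, SZ))))
  [5] S(S(add(S(add(SZ, SSSZ)), add(Z, SZ))))
  [6] S(S(S(add(add(SZ, SSSZ), add(Z, SZ)))))
  [7] S(S(S(add(S(add(Z, SSSZ)), add(Z, SZ)))))
  [8] S(S(S(S(add(add(Z, SSSZ), add(Z, SZ))))))
  [9] S(S(S(S(add(SSSZ, add(Z, SZ))))))
  [10] S(S(S(S(S(add(SSZ, add(Z, SZ)))))))
  [11] S(S(S(S(S(S(add(SZ, add(Z, SZ))))))))
  [12] S(S(S(S(S(S(S(add(Z, add(Z, SZ)))))))))
  [13] S(S(S(S(S(S(S(add(Z, SZ))))))))
  [14] S^8(Z)

Term B:
  start: add(add(SSSZ, S^4(Z)), SZ)
  [1] add(S(add(SSZ, S^4(Z))), SZ)
  [2] S(add(add(SSZ, S^4(Z)), SZ))
  [3] S(add(S(add(SZ, S^4(Z))), SZ))
  [4] S(S(add(add(SZ, S^4(Z)), SZ)))
  [5] S(S(add(S(add(Z, S^4(Z))), SZ)))
  [6] S(S(S(add(add(Z, S^4(Z)), SZ))))
  [7] S(S(S(add(S^4(Z), SZ))))
  [8] S(S(S(S(add(SSSZ, SZ)))))
  [9] S(S(S(S(S(add(SSZ, SZ))))))
  [10] S(S(S(S(S(S(add(SZ, SZ)))))))
  [11] S(S(S(S(S(S(S(add(Z, SZ))))))))
  [12] S^8(Z)

Answer: SAME — A ⇓ S^8(Z), B ⇓ S^8(Z)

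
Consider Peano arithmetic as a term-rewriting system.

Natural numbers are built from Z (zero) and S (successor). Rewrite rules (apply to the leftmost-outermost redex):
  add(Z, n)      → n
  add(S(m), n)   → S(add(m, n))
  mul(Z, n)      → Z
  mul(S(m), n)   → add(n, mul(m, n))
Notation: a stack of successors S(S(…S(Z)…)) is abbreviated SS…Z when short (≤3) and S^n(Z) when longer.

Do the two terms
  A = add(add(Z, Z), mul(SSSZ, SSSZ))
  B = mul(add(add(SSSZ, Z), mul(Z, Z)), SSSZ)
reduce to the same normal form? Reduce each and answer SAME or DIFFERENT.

Answer: SAME — A ⇓ S^9(Z), B ⇓ S^9(Z)

Working:
Term A:
  start: add(add(Z, Z), mul(SSSZ, SSSZ))
  [1] add(Z, mul(SSSZ, SSSZ))
  [2] mul(SSSZ, SSSZ)
  [3] add(SSSZ, mul(SSZ, SSSZ))
  [4] S(add(SSZ, mul(SSZ, SSSZ)))
  [5] S(S(add(SZ, mul(SSZ, SSSZ))))
  [6] S(S(S(add(Z, mul(SSZ, SSSZ)))))
  [7] S(S(S(mul(SSZ, SSSZ))))
  [8] S(S(S(add(SSSZ, mul(SZ, SSSZ)))))
  [9] S(S(S(S(add(SSZ, mul(SZ, SSSZ))))))
  [10] S(S(S(S(S(add(SZ, mul(SZ, SSSZ)))))))
  [11] S(S(S(S(S(S(add(Z, mul(SZ, SSSZ))))))))
  [12] S(S(S(S(S(S(mul(SZ, SSSZ)))))))
  [13] S(S(S(S(S(S(add(SSSZ, mul(Z, SSSZ))))))))
  [14] S(S(S(S(S(S(S(add(SSZ, mul(Z, SSSZ)))))))))
  [15] S(S(S(S(S(S(S(S(add(SZ, mul(Z, SSSZ))))))))))
  [16] S(S(S(S(S(S(S(S(S(add(Z, mul(Z, SSSZ)))))))))))
  [17] S(S(S(S(S(S(S(S(S(mul(Z, SSSZ))))))))))
  [18] S^9(Z)

Term B:
  start: mul(add(add(SSSZ, Z), mul(Z, Z)), SSSZ)
  [1] mul(add(S(add(SSZ, Z)), mul(Z, Z)), SSSZ)
  [2] mul(S(add(add(SSZ, Z), mul(Z, Z))), SSSZ)
  [3] add(SSSZ, mul(add(add(SSZ, Z), mul(Z, Z)), SSSZ))
  [4] S(add(SSZ, mul(add(add(SSZ, Z), mul(Z, Z)), SSSZ)))
  [5] S(S(add(SZ, mul(add(add(SSZ, Z), mul(Z, Z)), SSSZ))))
  [6] S(S(S(add(Z, mul(add(add(SSZ, Z), mul(Z, Z)), SSSZ)))))
  [7] S(S(S(mul(add(add(SSZ, Z), mul(Z, Z)), SSSZ))))
  [8] S(S(S(mul(add(S(add(SZ, Z)), mul(Z, Z)), SSSZ))))
  [9] S(S(S(mul(S(add(add(SZ, Z), mul(Z, Z))), SSSZ))))
  [10] S(S(S(add(SSSZ, mul(add(add(SZ, Z), mul(Z, Z)), SSSZ)))))
  [11] S(S(S(S(add(SSZ, mul(add(add(SZ, Z), mul(Z, Z)), SSSZ))))))
  [12] S(S(S(S(S(add(SZ, mul(add(add(SZ, Z), mul(Z, Z)), SSSZ)))))))
  [13] S(S(S(S(S(S(add(Z, mul(add(add(SZ, Z), mul(Z, Z)), SSSZ))))))))
  [14] S(S(S(S(S(S(mul(add(add(SZ, Z), mul(Z, Z)), SSSZ)))))))
  [15] S(S(S(S(S(S(mul(add(S(add(Z, Z)), mul(Z, Z)), SSSZ)))))))
  [16] S(S(S(S(S(S(mul(S(add(add(Z, Z), mul(Z, Z))), SSSZ)))))))
  [17] S(S(S(S(S(S(add(SSSZ, mul(add(add(Z, Z), mul(Z, Z)), SSSZ))))))))
  [18] S(S(S(S(S(S(S(add(SSZ, mul(add(add(Z, Z), mul(Z, Z)), SSSZ)))))))))
  [19] S(S(S(S(S(S(S(S(add(SZ, mul(add(add(Z, Z), mul(Z, Z)), SSSZ))))))))))
  [20] S(S(S(S(S(S(S(S(S(add(Z, mul(add(add(Z, Z), mul(Z, Z)), SSSZ)))))))))))
  [21] S(S(S(S(S(S(S(S(S(mul(add(add(Z, Z), mul(Z, Z)), SSSZ))))))))))
  [22] S(S(S(S(S(S(S(S(S(mul(add(Z, mul(Z, Z)), SSSZ))))))))))
  [23] S(S(S(S(S(S(S(S(S(mul(mul(Z, Z), SSSZ))))))))))
  [24] S(S(S(S(S(S(S(S(S(mul(Z, SSSZ))))))))))
  [25] S^9(Z)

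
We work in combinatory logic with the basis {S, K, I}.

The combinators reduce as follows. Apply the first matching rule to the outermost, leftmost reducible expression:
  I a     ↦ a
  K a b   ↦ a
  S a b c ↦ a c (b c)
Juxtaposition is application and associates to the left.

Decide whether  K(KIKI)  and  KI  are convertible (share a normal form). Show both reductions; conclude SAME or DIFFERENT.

Term A:
  start: K(KIKI)
  →1  K(II)
  →2  KI

Term B:
  start: KI

Answer: SAME — A ⇓ KI, B ⇓ KI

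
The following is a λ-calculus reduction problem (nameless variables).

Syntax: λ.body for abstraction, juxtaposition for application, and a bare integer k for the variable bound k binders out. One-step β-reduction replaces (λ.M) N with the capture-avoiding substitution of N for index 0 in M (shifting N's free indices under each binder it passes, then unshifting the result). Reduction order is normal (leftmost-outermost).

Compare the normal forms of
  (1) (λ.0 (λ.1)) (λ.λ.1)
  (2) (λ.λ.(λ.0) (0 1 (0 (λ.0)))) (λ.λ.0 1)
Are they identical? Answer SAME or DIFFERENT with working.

Term A:
  start: (λ.0 (λ.1)) (λ.λ.1)
  step 1: (λ.λ.1) (λ.λ.λ.1)
  step 2: λ.λ.λ.λ.1

Term B:
  start: (λ.λ.(λ.0) (0 1 (0 (λ.0)))) (λ.λ.0 1)
  step 1: λ.(λ.0) (0 (λ.λ.0 1) (0 (λ.0)))
  step 2: λ.0 (λ.λ.0 1) (0 (λ.0))

Answer: DIFFERENT — A ⇓ λ.λ.λ.λ.1, B ⇓ λ.0 (λ.λ.0 1) (0 (λ.0))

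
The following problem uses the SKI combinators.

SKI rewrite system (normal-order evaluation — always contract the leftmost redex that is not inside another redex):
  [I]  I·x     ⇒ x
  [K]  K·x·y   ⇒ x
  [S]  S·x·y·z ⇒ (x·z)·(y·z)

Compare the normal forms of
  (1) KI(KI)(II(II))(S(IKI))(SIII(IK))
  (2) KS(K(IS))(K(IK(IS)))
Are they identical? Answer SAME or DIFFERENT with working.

Answer: DIFFERENT — A ⇓ S(KI)K, B ⇓ S(K(KS))

Derivation:
Term A:
  start: KI(KI)(II(II))(S(IKI))(SIII(IK))
  →1  I(II(II))(S(IKI))(SIII(IK))
  →2  II(II)(S(IKI))(SIII(IK))
  →3  I(II)(S(IKI))(SIII(IK))
  →4  II(S(IKI))(SIII(IK))
  →5  I(S(IKI))(SIII(IK))
  →6  S(IKI)(SIII(IK))
  →7  S(KI)(SIII(IK))
  →8  S(KI)(II(II)(IK))
  →9  S(KI)(I(II)(IK))
  →10  S(KI)(II(IK))
  →11  S(KI)(I(IK))
  →12  S(KI)(IK)
  →13  S(KI)K

Term B:
  start: KS(K(IS))(K(IK(IS)))
  →1  S(K(IK(IS)))
  →2  S(K(K(IS)))
  →3  S(K(KS))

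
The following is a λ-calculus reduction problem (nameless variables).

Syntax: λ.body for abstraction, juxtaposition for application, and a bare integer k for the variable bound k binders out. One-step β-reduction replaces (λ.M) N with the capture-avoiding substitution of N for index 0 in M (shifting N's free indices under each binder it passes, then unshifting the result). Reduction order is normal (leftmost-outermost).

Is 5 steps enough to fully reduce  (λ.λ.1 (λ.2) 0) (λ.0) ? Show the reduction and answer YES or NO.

Answer: YES — reaches normal form λ.λ.0 in 3 ≤ 5 steps

Reduction:
  start: (λ.λ.1 (λ.2) 0) (λ.0)
  step 1: λ.(λ.0) (λ.λ.0) 0
  step 2: λ.(λ.λ.0) 0
  step 3: λ.λ.0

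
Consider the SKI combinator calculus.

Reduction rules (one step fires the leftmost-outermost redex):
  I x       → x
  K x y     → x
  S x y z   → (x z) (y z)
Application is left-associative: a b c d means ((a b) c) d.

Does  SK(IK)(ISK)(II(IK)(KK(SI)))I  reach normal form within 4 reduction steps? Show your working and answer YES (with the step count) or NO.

Answer: NO — after 4 steps the term is KI(II(IK)(KK(SI))I), not yet normal

Derivation:
  start: SK(IK)(ISK)(II(IK)(KK(SI)))I
  →1  K(ISK)(IK(ISK))(II(IK)(KK(SI)))I
  →2  ISK(II(IK)(KK(SI)))I
  →3  SK(II(IK)(KK(SI)))I
  →4  KI(II(IK)(KK(SI))I)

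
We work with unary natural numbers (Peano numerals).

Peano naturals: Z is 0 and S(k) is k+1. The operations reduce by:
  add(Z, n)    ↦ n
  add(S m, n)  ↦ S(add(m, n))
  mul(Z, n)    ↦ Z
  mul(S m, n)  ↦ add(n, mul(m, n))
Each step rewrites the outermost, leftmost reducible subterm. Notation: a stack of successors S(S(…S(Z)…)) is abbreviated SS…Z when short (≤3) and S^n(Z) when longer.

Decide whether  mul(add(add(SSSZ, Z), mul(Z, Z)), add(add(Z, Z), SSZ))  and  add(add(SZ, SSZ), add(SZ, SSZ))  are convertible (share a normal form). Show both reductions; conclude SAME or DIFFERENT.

Answer: SAME — A ⇓ S^6(Z), B ⇓ S^6(Z)

Working:
Term A:
  start: mul(add(add(SSSZ, Z), mul(Z, Z)), add(add(Z, Z), SSZ))
  [1] mul(add(S(add(SSZ, Z)), mul(Z, Z)), add(add(Z, Z), SSZ))
  [2] mul(S(add(add(SSZ, Z), mul(Z, Z))), add(add(Z, Z), SSZ))
  [3] add(add(add(Z, Z), SSZ), mul(add(add(SSZ, Z), mul(Z, Z)), add(add(Z, Z), SSZ)))
  [4] add(add(Z, SSZ), mul(add(add(SSZ, Z), mul(Z, Z)), add(add(Z, Z), SSZ)))
  [5] add(SSZ, mul(add(add(SSZ, Z), mul(Z, Z)), add(add(Z, Z), SSZ)))
  [6] S(add(SZ, mul(add(add(SSZ, Z), mul(Z, Z)), add(add(Z, Z), SSZ))))
  [7] S(S(add(Z, mul(add(add(SSZ, Z), mul(Z, Z)), add(add(Z, Z), SSZ)))))
  [8] S(S(mul(add(add(SSZ, Z), mul(Z, Z)), add(add(Z, Z), SSZ))))
  [9] S(S(mul(add(S(add(SZ, Z)), mul(Z, Z)), add(add(Z, Z), SSZ))))
  [10] S(S(mul(S(add(add(SZ, Z), mul(Z, Z))), add(add(Z, Z), SSZ))))
  [11] S(S(add(add(add(Z, Z), SSZ), mul(add(add(SZ, Z), mul(Z, Z)), add(add(Z, Z), SSZ)))))
  [12] S(S(add(add(Z, SSZ), mul(add(add(SZ, Z), mul(Z, Z)), add(add(Z, Z), SSZ)))))
  [13] S(S(add(SSZ, mul(add(add(SZ, Z), mul(Z, Z)), add(add(Z, Z), SSZ)))))
  [14] S(S(S(add(SZ, mul(add(add(SZ, Z), mul(Z, Z)), add(add(Z, Z), SSZ))))))
  [15] S(S(S(S(add(Z, mul(add(add(SZ, Z), mul(Z, Z)), add(add(Z, Z), SSZ)))))))
  [16] S(S(S(S(mul(add(add(SZ, Z), mul(Z, Z)), add(add(Z, Z), SSZ))))))
  [17] S(S(S(S(mul(add(S(add(Z, Z)), mul(Z, Z)), add(add(Z, Z), SSZ))))))
  [18] S(S(S(S(mul(S(add(add(Z, Z), mul(Z, Z))), add(add(Z, Z), SSZ))))))
  [19] S(S(S(S(add(add(add(Z, Z), SSZ), mul(add(add(Z, Z), mul(Z, Z)), add(add(Z, Z), SSZ)))))))
  [20] S(S(S(S(add(add(Z, SSZ), mul(add(add(Z, Z), mul(Z, Z)), add(add(Z, Z), SSZ)))))))
  [21] S(S(S(S(add(SSZ, mul(add(add(Z, Z), mul(Z, Z)), add(add(Z, Z), SSZ)))))))
  [22] S(S(S(S(S(add(SZ, mul(add(add(Z, Z), mul(Z, Z)), add(add(Z, Z), SSZ))))))))
  [23] S(S(S(S(S(S(add(Z, mul(add(add(Z, Z), mul(Z, Z)), add(add(Z, Z), SSZ)))))))))
  [24] S(S(S(S(S(S(mul(add(add(Z, Z), mul(Z, Z)), add(add(Z, Z), SSZ))))))))
  [25] S(S(S(S(S(S(mul(add(Z, mul(Z, Z)), add(add(Z, Z), SSZ))))))))
  [26] S(S(S(S(S(S(mul(mul(Z, Z), add(add(Z, Z), SSZ))))))))
  [27] S(S(S(S(S(S(mul(Z, add(add(Z, Z), SSZ))))))))
  [28] S^6(Z)

Term B:
  start: add(add(SZ, SSZ), add(SZ, SSZ))
  [1] add(S(add(Z, SSZ)), add(SZ, SSZ))
  [2] S(add(add(Z, SSZ), add(SZ, SSZ)))
  [3] S(add(SSZ, add(SZ, SSZ)))
  [4] S(S(add(SZ, add(SZ, SSZ))))
  [5] S(S(S(add(Z, add(SZ, SSZ)))))
  [6] S(S(S(add(SZ, SSZ))))
  [7] S(S(S(S(add(Z, SSZ)))))
  [8] S^6(Z)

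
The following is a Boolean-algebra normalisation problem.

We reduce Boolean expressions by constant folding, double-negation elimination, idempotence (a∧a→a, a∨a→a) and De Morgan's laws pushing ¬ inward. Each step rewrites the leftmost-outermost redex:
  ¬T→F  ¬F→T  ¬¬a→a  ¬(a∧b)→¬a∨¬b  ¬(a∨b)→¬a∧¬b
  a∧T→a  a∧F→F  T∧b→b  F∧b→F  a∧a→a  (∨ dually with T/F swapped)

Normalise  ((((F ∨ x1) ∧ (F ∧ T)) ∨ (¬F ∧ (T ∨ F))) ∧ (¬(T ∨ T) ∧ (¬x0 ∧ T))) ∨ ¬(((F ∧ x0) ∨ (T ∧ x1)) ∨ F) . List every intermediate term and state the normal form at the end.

Answer: normal form = ¬x1  (in 24 steps)

Derivation:
  start: ((((F ∨ x1) ∧ (F ∧ T)) ∨ (¬F ∧ (T ∨ F))) ∧ (¬(T ∨ T) ∧ (¬x0 ∧ T))) ∨ ¬(((F ∧ x0) ∨ (T ∧ x1)) ∨ F)
  →1  (((x1 ∧ (F ∧ T)) ∨ (¬F ∧ (T ∨ F))) ∧ (¬(T ∨ T) ∧ (¬x0 ∧ T))) ∨ ¬(((F ∧ x0) ∨ (T ∧ x1)) ∨ F)
  →2  (((x1 ∧ F) ∨ (¬F ∧ (T ∨ F))) ∧ (¬(T ∨ T) ∧ (¬x0 ∧ T))) ∨ ¬(((F ∧ x0) ∨ (T ∧ x1)) ∨ F)
  →3  ((F ∨ (¬F ∧ (T ∨ F))) ∧ (¬(T ∨ T) ∧ (¬x0 ∧ T))) ∨ ¬(((F ∧ x0) ∨ (T ∧ x1)) ∨ F)
  →4  ((¬F ∧ (T ∨ F)) ∧ (¬(T ∨ T) ∧ (¬x0 ∧ T))) ∨ ¬(((F ∧ x0) ∨ (T ∧ x1)) ∨ F)
  →5  ((T ∧ (T ∨ F)) ∧ (¬(T ∨ T) ∧ (¬x0 ∧ T))) ∨ ¬(((F ∧ x0) ∨ (T ∧ x1)) ∨ F)
  →6  ((T ∨ F) ∧ (¬(T ∨ T) ∧ (¬x0 ∧ T))) ∨ ¬(((F ∧ x0) ∨ (T ∧ x1)) ∨ F)
  →7  (T ∧ (¬(T ∨ T) ∧ (¬x0 ∧ T))) ∨ ¬(((F ∧ x0) ∨ (T ∧ x1)) ∨ F)
  →8  (¬(T ∨ T) ∧ (¬x0 ∧ T)) ∨ ¬(((F ∧ x0) ∨ (T ∧ x1)) ∨ F)
  →9  ((¬T ∧ ¬T) ∧ (¬x0 ∧ T)) ∨ ¬(((F ∧ x0) ∨ (T ∧ x1)) ∨ F)
  →10  (¬T ∧ (¬x0 ∧ T)) ∨ ¬(((F ∧ x0) ∨ (T ∧ x1)) ∨ F)
  →11  (F ∧ (¬x0 ∧ T)) ∨ ¬(((F ∧ x0) ∨ (T ∧ x1)) ∨ F)
  →12  F ∨ ¬(((F ∧ x0) ∨ (T ∧ x1)) ∨ F)
  →13  ¬(((F ∧ x0) ∨ (T ∧ x1)) ∨ F)
  →14  ¬((F ∧ x0) ∨ (T ∧ x1)) ∧ ¬F
  →15  (¬(F ∧ x0) ∧ ¬(T ∧ x1)) ∧ ¬F
  →16  ((¬F ∨ ¬x0) ∧ ¬(T ∧ x1)) ∧ ¬F
  →17  ((T ∨ ¬x0) ∧ ¬(T ∧ x1)) ∧ ¬F
  →18  (T ∧ ¬(T ∧ x1)) ∧ ¬F
  →19  ¬(T ∧ x1) ∧ ¬F
  →20  (¬T ∨ ¬x1) ∧ ¬F
  →21  (F ∨ ¬x1) ∧ ¬F
  →22  ¬x1 ∧ ¬F
  →23  ¬x1 ∧ T
  →24  ¬x1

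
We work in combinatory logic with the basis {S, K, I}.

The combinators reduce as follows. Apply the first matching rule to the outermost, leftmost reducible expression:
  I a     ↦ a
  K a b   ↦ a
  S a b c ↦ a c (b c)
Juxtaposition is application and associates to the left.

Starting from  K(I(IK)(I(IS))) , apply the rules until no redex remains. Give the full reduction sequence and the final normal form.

  start: K(I(IK)(I(IS)))
  [1] K(IK(I(IS)))
  [2] K(K(I(IS)))
  [3] K(K(IS))
  [4] K(KS)

Answer: normal form = K(KS)  (in 4 steps)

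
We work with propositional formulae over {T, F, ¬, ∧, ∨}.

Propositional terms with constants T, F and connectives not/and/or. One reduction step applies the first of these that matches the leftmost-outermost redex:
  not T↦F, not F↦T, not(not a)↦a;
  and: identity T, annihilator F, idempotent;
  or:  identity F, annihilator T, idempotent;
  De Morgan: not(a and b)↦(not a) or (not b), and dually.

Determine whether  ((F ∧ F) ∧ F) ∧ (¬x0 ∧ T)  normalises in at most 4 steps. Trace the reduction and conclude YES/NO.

  start: ((F ∧ F) ∧ F) ∧ (¬x0 ∧ T)
  [1] F ∧ (¬x0 ∧ T)
  [2] F

Answer: YES — reaches normal form F in 2 ≤ 4 steps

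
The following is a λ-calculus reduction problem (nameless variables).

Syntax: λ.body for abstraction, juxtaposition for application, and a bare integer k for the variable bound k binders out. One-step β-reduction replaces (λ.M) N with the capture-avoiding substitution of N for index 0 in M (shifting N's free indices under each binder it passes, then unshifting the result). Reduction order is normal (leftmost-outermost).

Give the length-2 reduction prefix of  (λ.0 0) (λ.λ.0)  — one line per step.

Answer: after 2 steps: λ.0

Working:
  start: (λ.0 0) (λ.λ.0)
  step 1: (λ.λ.0) (λ.λ.0)
  step 2: λ.0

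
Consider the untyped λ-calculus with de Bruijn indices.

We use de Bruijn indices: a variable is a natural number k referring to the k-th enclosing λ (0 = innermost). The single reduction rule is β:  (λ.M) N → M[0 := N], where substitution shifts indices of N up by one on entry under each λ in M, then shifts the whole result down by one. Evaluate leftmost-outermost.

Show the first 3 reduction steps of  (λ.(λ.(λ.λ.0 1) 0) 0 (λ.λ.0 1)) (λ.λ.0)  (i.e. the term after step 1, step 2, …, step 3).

  start: (λ.(λ.(λ.λ.0 1) 0) 0 (λ.λ.0 1)) (λ.λ.0)
  step 1: (λ.(λ.λ.0 1) 0) (λ.λ.0) (λ.λ.0 1)
  step 2: (λ.λ.0 1) (λ.λ.0) (λ.λ.0 1)
  step 3: (λ.0 (λ.λ.0)) (λ.λ.0 1)

Answer: after 3 steps: (λ.0 (λ.λ.0)) (λ.λ.0 1)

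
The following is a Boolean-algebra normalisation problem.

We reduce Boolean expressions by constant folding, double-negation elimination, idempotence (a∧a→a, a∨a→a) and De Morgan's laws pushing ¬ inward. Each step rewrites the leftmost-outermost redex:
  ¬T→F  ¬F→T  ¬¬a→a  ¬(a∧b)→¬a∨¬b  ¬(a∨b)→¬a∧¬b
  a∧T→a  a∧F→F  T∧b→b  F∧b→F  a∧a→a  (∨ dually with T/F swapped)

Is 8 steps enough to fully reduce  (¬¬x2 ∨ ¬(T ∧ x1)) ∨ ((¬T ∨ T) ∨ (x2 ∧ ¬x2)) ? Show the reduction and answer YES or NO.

Answer: YES — reaches normal form T in 7 ≤ 8 steps

Working:
  start: (¬¬x2 ∨ ¬(T ∧ x1)) ∨ ((¬T ∨ T) ∨ (x2 ∧ ¬x2))
  →1  (x2 ∨ ¬(T ∧ x1)) ∨ ((¬T ∨ T) ∨ (x2 ∧ ¬x2))
  →2  (x2 ∨ (¬T ∨ ¬x1)) ∨ ((¬T ∨ T) ∨ (x2 ∧ ¬x2))
  →3  (x2 ∨ (F ∨ ¬x1)) ∨ ((¬T ∨ T) ∨ (x2 ∧ ¬x2))
  →4  (x2 ∨ ¬x1) ∨ ((¬T ∨ T) ∨ (x2 ∧ ¬x2))
  →5  (x2 ∨ ¬x1) ∨ (T ∨ (x2 ∧ ¬x2))
  →6  (x2 ∨ ¬x1) ∨ T
  →7  T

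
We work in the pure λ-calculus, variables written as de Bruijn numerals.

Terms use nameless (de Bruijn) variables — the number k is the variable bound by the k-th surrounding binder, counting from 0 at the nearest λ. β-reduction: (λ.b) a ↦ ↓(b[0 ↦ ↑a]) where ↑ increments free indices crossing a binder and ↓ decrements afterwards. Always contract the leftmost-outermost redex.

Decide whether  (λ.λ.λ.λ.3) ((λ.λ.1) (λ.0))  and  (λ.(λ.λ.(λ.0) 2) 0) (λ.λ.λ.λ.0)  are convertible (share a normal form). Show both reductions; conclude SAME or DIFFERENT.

Answer: SAME — A ⇓ λ.λ.λ.λ.λ.0, B ⇓ λ.λ.λ.λ.λ.0

Working:
Term A:
  start: (λ.λ.λ.λ.3) ((λ.λ.1) (λ.0))
  step 1: λ.λ.λ.(λ.λ.1) (λ.0)
  step 2: λ.λ.λ.λ.λ.0

Term B:
  start: (λ.(λ.λ.(λ.0) 2) 0) (λ.λ.λ.λ.0)
  step 1: (λ.λ.(λ.0) (λ.λ.λ.λ.0)) (λ.λ.λ.λ.0)
  step 2: λ.(λ.0) (λ.λ.λ.λ.0)
  step 3: λ.λ.λ.λ.λ.0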